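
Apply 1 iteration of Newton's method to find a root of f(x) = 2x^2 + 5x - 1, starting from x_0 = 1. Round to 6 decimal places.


Newton's method: x_(n+1) = x_n - f(x_n)/f'(x_n)
f(x) = 2x^2 + 5x - 1
f'(x) = 4x + 5

Iteration 1:
  f(1.000000) = 6.000000
  f'(1.000000) = 9.000000
  x_1 = 1.000000 - (6.000000)/(9.000000) = 0.333333

x_1 = 0.333333


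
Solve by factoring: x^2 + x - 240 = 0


We need two numbers that multiply to -240 and add to 1.
Those numbers are 16 and -15 (since 16 * (-15) = -240 and 16 + (-15) = 1).
So x^2 + x - 240 = (x + 16)(x - 15) = 0
Setting each factor to zero: x = -16 or x = 15

x = -16, x = 15


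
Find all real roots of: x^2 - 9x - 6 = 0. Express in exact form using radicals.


Using the quadratic formula: x = (-b ± sqrt(b^2 - 4ac)) / (2a)
Here a = 1, b = -9, c = -6
Discriminant = b^2 - 4ac = (-9)^2 - 4(1)(-6) = 81 + 24 = 105
Since discriminant = 105 > 0, there are two real roots.
x = (9 ± sqrt(105)) / 2
Numerically: x ≈ 9.6235 or x ≈ -0.6235

x = (9 + sqrt(105)) / 2 or x = (9 - sqrt(105)) / 2


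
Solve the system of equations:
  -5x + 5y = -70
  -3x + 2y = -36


Using Cramer's rule:
Determinant D = (-5)(2) - (-3)(5) = -10 + 15 = 5
Dx = (-70)(2) - (-36)(5) = -140 + 180 = 40
Dy = (-5)(-36) - (-3)(-70) = 180 - 210 = -30
x = Dx/D = 40/5 = 8
y = Dy/D = -30/5 = -6

x = 8, y = -6


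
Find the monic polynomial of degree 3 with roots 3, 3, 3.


A monic polynomial with roots 3, 3, 3 is:
p(x) = (x - 3)(x - 3)(x - 3)
After multiplying by (x - 3): x - 3
After multiplying by (x - 3): x^2 - 6x + 9
After multiplying by (x - 3): x^3 - 9x^2 + 27x - 27

x^3 - 9x^2 + 27x - 27


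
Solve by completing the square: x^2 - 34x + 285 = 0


Start: x^2 - 34x + 285 = 0
Move constant: x^2 - 34x = -285
Half of -34 is -17, squared is 289
Add 289 to both sides: x^2 - 34x + 289 = 4
(x - 17)^2 = 4
x - 17 = ±2
x = 17 + 2 = 19 or x = 17 - 2 = 15

x = 15, x = 19


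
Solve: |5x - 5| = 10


An absolute value equation |expr| = 10 gives two cases:
Case 1: 5x - 5 = 10
  5x = 15, so x = 3
Case 2: 5x - 5 = -10
  5x = -5, so x = -1

x = -1, x = 3


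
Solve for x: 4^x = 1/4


Express both sides with the same base.
1/4 = 4^(-1)
Since the bases match: x = -1

x = -1


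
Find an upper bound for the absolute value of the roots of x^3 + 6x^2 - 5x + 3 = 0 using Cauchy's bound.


Cauchy's bound: all roots r satisfy |r| <= 1 + max(|a_i/a_n|) for i = 0,...,n-1
where a_n is the leading coefficient.

Coefficients: [1, 6, -5, 3]
Leading coefficient a_n = 1
Ratios |a_i/a_n|: 6, 5, 3
Maximum ratio: 6
Cauchy's bound: |r| <= 1 + 6 = 7

Upper bound = 7


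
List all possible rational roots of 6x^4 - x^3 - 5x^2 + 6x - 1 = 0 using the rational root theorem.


Rational root theorem: possible roots are ±p/q where:
  p divides the constant term (-1): p ∈ {1}
  q divides the leading coefficient (6): q ∈ {1, 2, 3, 6}

All possible rational roots: -1, -1/2, -1/3, -1/6, 1/6, 1/3, 1/2, 1

-1, -1/2, -1/3, -1/6, 1/6, 1/3, 1/2, 1


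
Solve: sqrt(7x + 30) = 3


Square both sides: 7x + 30 = 3^2 = 9
7x = 9 - 30 = -21
x = -3
Check: sqrt(7*(-3) + 30) = sqrt(9) = 3 ✓

x = -3


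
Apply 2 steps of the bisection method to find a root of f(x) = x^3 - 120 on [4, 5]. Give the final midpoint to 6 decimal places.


f(x) = x^3 - 120
f(4) = -56 < 0
f(5) = 5 > 0

Step 1: midpoint = (4.000000 + 5.000000)/2 = 4.500000
  f(4.500000) = -28.875000
  f(mid) < 0, so root is in [4.500000, 5.000000]

Step 2: midpoint = (4.500000 + 5.000000)/2 = 4.750000
  f(4.750000) = -12.828125
  f(mid) < 0, so root is in [4.750000, 5.000000]

midpoint = 4.750000


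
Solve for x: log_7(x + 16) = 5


Convert to exponential form: x + 16 = 7^5 = 16807
x = 16807 - 16 = 16791
Check: log_7(16791 + 16) = log_7(16807) = log_7(16807) = 5 ✓

x = 16791


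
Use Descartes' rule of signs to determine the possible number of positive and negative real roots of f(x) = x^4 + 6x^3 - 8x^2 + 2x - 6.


Descartes' rule of signs:

For positive roots, count sign changes in f(x) = x^4 + 6x^3 - 8x^2 + 2x - 6:
Signs of coefficients: +, +, -, +, -
Number of sign changes: 3
Possible positive real roots: 3, 1

For negative roots, examine f(-x) = x^4 - 6x^3 - 8x^2 - 2x - 6:
Signs of coefficients: +, -, -, -, -
Number of sign changes: 1
Possible negative real roots: 1

Positive roots: 3 or 1; Negative roots: 1


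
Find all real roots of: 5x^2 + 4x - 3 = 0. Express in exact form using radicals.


Using the quadratic formula: x = (-b ± sqrt(b^2 - 4ac)) / (2a)
Here a = 5, b = 4, c = -3
Discriminant = b^2 - 4ac = 4^2 - 4(5)(-3) = 16 + 60 = 76
Since discriminant = 76 > 0, there are two real roots.
x = (-4 ± 2*sqrt(19)) / 10
Simplifying: x = (-2 ± sqrt(19)) / 5
Numerically: x ≈ 0.4718 or x ≈ -1.2718

x = (-2 + sqrt(19)) / 5 or x = (-2 - sqrt(19)) / 5


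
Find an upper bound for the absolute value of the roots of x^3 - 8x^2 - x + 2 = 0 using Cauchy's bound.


Cauchy's bound: all roots r satisfy |r| <= 1 + max(|a_i/a_n|) for i = 0,...,n-1
where a_n is the leading coefficient.

Coefficients: [1, -8, -1, 2]
Leading coefficient a_n = 1
Ratios |a_i/a_n|: 8, 1, 2
Maximum ratio: 8
Cauchy's bound: |r| <= 1 + 8 = 9

Upper bound = 9


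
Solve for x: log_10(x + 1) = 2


Convert to exponential form: x + 1 = 10^2 = 100
x = 100 - 1 = 99
Check: log_10(99 + 1) = log_10(100) = log_10(100) = 2 ✓

x = 99


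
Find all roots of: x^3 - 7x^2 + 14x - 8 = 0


Let p(x) = x^3 - 7x^2 + 14x - 8. By the rational root theorem (leading coefficient 1), any rational root is an integer divisor of 8: try ±1, ±2, ... in turn.
Test x = 1: value = 0 ✓, so (x - 1) is a factor.
Synthetic division by (x - 1): bring down 1; 1(1) - 7 = -6; (-6)(1) + 14 = 8; 8(1) - 8 = 0 → quotient x^2 - 6x + 8, remainder 0.
Solve the quadratic x^2 - 6x + 8 = 0: discriminant = (-6)^2 - 4(1)(8) = 36 - 32 = 4.
sqrt(4) = 2, so x = (6 ± 2)/2: x = 4 or x = 2.
Collecting all roots found:

x = 1, x = 2, x = 4


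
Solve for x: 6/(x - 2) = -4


Multiply both sides by (x - 2): 6 = -4(x - 2)
Distribute: 6 = -4x + 8
-4x = 6 - 8 = -2
x = 1/2

x = 1/2


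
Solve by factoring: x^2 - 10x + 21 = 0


We need two numbers that multiply to 21 and add to -10.
Those numbers are -3 and -7 (since (-3) * (-7) = 21 and (-3) + (-7) = -10).
So x^2 - 10x + 21 = (x - 3)(x - 7) = 0
Setting each factor to zero: x = 3 or x = 7

x = 3, x = 7


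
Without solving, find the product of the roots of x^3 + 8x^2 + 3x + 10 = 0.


By Vieta's formulas for x^3 + bx^2 + cx + d = 0:
  r1 + r2 + r3 = -b/a = -8
  r1*r2 + r1*r3 + r2*r3 = c/a = 3
  r1*r2*r3 = -d/a = -10


Product = -10


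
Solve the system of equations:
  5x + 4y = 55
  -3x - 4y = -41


Using Cramer's rule:
Determinant D = (5)(-4) - (-3)(4) = -20 + 12 = -8
Dx = (55)(-4) - (-41)(4) = -220 + 164 = -56
Dy = (5)(-41) - (-3)(55) = -205 + 165 = -40
x = Dx/D = -56/-8 = 7
y = Dy/D = -40/-8 = 5

x = 7, y = 5


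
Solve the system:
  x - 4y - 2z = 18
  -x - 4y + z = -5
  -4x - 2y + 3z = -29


Using Cramer's rule. Expand each determinant along the first row.
D  = 1*[(-4)*3 - 1*(-2)] - (-4)*[(-1)*3 - 1*(-4)] + (-2)*[(-1)*(-2) - (-4)*(-4)]
  = 1*(-10) - (-4)*(1) + (-2)*(-14) = 22
Dx = 18*[(-4)*3 - 1*(-2)] - (-4)*[(-5)*3 - 1*(-29)] + (-2)*[(-5)*(-2) - (-4)*(-29)]
  = 18*(-10) - (-4)*(14) + (-2)*(-106) = 88
Dy = 1*[(-5)*3 - 1*(-29)] - 18*[(-1)*3 - 1*(-4)] + (-2)*[(-1)*(-29) - (-5)*(-4)]
  = 1*(14) - 18*(1) + (-2)*(9) = -22
Dz = 1*[(-4)*(-29) - (-5)*(-2)] - (-4)*[(-1)*(-29) - (-5)*(-4)] + 18*[(-1)*(-2) - (-4)*(-4)]
  = 1*(106) - (-4)*(9) + 18*(-14) = -110
x = Dx/D = 88/22 = 4, y = Dy/D = -22/22 = -1, z = Dz/D = -110/22 = -5
Check eq1: (1)(4) + (-4)(-1) + (-2)(-5) = 18 = 18 ✓
Check eq2: (-1)(4) + (-4)(-1) + (1)(-5) = -5 = -5 ✓
Check eq3: (-4)(4) + (-2)(-1) + (3)(-5) = -29 = -29 ✓

x = 4, y = -1, z = -5


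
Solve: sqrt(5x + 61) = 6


Square both sides: 5x + 61 = 6^2 = 36
5x = 36 - 61 = -25
x = -5
Check: sqrt(5*(-5) + 61) = sqrt(36) = 6 ✓

x = -5


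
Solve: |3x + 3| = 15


An absolute value equation |expr| = 15 gives two cases:
Case 1: 3x + 3 = 15
  3x = 12, so x = 4
Case 2: 3x + 3 = -15
  3x = -18, so x = -6

x = -6, x = 4


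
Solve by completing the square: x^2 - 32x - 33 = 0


Start: x^2 - 32x - 33 = 0
Move constant: x^2 - 32x = 33
Half of -32 is -16, squared is 256
Add 256 to both sides: x^2 - 32x + 256 = 289
(x - 16)^2 = 289
x - 16 = ±17
x = 16 + 17 = 33 or x = 16 - 17 = -1

x = -1, x = 33


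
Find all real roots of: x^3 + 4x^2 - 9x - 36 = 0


Let p(x) = x^3 + 4x^2 - 9x - 36. By the rational root theorem (leading coefficient 1), any rational root is an integer divisor of 36: try ±1, ±2, ... in turn.
Test x = 1: value = -40 ≠ 0.
Test x = -1: value = -24 ≠ 0.
Test x = 2: value = -30 ≠ 0.
Test x = -2: value = -10 ≠ 0.
Test x = 3: value = 0 ✓, so (x - 3) is a factor.
Synthetic division by (x - 3): bring down 1; 1(3) + 4 = 7; 7(3) - 9 = 12; 12(3) - 36 = 0 → quotient x^2 + 7x + 12, remainder 0.
Solve the quadratic x^2 + 7x + 12 = 0: discriminant = 7^2 - 4(1)(12) = 49 - 48 = 1.
sqrt(1) = 1, so x = (-7 ± 1)/2: x = -3 or x = -4.

x = -4, x = -3, x = 3


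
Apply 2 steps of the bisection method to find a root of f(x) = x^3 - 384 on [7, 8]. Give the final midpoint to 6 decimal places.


f(x) = x^3 - 384
f(7) = -41 < 0
f(8) = 128 > 0

Step 1: midpoint = (7.000000 + 8.000000)/2 = 7.500000
  f(7.500000) = 37.875000
  f(mid) > 0, so root is in [7.000000, 7.500000]

Step 2: midpoint = (7.000000 + 7.500000)/2 = 7.250000
  f(7.250000) = -2.921875
  f(mid) < 0, so root is in [7.250000, 7.500000]

midpoint = 7.250000


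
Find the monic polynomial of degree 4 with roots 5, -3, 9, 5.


A monic polynomial with roots 5, -3, 9, 5 is:
p(x) = (x - 5)(x + 3)(x - 9)(x - 5)
After multiplying by (x - 5): x - 5
After multiplying by (x + 3): x^2 - 2x - 15
After multiplying by (x - 9): x^3 - 11x^2 + 3x + 135
After multiplying by (x - 5): x^4 - 16x^3 + 58x^2 + 120x - 675

x^4 - 16x^3 + 58x^2 + 120x - 675


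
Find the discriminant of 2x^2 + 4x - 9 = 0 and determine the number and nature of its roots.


For ax^2 + bx + c = 0, discriminant D = b^2 - 4ac
Here a = 2, b = 4, c = -9
D = (4)^2 - 4(2)(-9) = 16 + 72 = 88

D = 88 > 0 but not a perfect square
The equation has 2 distinct real irrational roots.

Discriminant = 88, 2 distinct real irrational roots


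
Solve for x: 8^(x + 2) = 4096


Express both sides with the same base.
4096 = 8^4
Since the bases match, equate exponents: x + 2 = 4
So x = 4 - (2) = 2

x = 2


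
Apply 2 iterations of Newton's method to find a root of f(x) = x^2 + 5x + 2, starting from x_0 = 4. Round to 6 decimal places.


Newton's method: x_(n+1) = x_n - f(x_n)/f'(x_n)
f(x) = x^2 + 5x + 2
f'(x) = 2x + 5

Iteration 1:
  f(4.000000) = 38.000000
  f'(4.000000) = 13.000000
  x_1 = 4.000000 - (38.000000)/(13.000000) = 1.076923

Iteration 2:
  f(1.076923) = 8.544379
  f'(1.076923) = 7.153846
  x_2 = 1.076923 - (8.544379)/(7.153846) = -0.117452

x_2 = -0.117452


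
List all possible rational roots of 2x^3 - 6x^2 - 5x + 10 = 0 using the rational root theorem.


Rational root theorem: possible roots are ±p/q where:
  p divides the constant term (10): p ∈ {1, 2, 5, 10}
  q divides the leading coefficient (2): q ∈ {1, 2}

All possible rational roots: -10, -5, -5/2, -2, -1, -1/2, 1/2, 1, 2, 5/2, 5, 10

-10, -5, -5/2, -2, -1, -1/2, 1/2, 1, 2, 5/2, 5, 10


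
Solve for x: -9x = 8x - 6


Starting with: -9x = 8x - 6
Move all x terms to left: (-9 - 8)x = -6 - 0
Simplify: -17x = -6
Divide both sides by -17: x = 6/17

x = 6/17


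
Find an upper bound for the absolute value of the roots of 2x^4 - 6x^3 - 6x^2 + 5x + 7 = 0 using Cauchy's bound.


Cauchy's bound: all roots r satisfy |r| <= 1 + max(|a_i/a_n|) for i = 0,...,n-1
where a_n is the leading coefficient.

Coefficients: [2, -6, -6, 5, 7]
Leading coefficient a_n = 2
Ratios |a_i/a_n|: 3, 3, 5/2, 7/2
Maximum ratio: 7/2
Cauchy's bound: |r| <= 1 + 7/2 = 9/2

Upper bound = 9/2


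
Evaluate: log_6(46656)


We need the exponent such that 6^? = 46656
6^6 = 46656
Therefore log_6(46656) = 6

6


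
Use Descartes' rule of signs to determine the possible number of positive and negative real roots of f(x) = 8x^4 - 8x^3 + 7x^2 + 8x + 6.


Descartes' rule of signs:

For positive roots, count sign changes in f(x) = 8x^4 - 8x^3 + 7x^2 + 8x + 6:
Signs of coefficients: +, -, +, +, +
Number of sign changes: 2
Possible positive real roots: 2, 0

For negative roots, examine f(-x) = 8x^4 + 8x^3 + 7x^2 - 8x + 6:
Signs of coefficients: +, +, +, -, +
Number of sign changes: 2
Possible negative real roots: 2, 0

Positive roots: 2 or 0; Negative roots: 2 or 0


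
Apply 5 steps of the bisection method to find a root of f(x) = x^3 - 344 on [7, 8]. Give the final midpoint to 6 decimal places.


f(x) = x^3 - 344
f(7) = -1 < 0
f(8) = 168 > 0

Step 1: midpoint = (7.000000 + 8.000000)/2 = 7.500000
  f(7.500000) = 77.875000
  f(mid) > 0, so root is in [7.000000, 7.500000]

Step 2: midpoint = (7.000000 + 7.500000)/2 = 7.250000
  f(7.250000) = 37.078125
  f(mid) > 0, so root is in [7.000000, 7.250000]

Step 3: midpoint = (7.000000 + 7.250000)/2 = 7.125000
  f(7.125000) = 17.705078
  f(mid) > 0, so root is in [7.000000, 7.125000]

Step 4: midpoint = (7.000000 + 7.125000)/2 = 7.062500
  f(7.062500) = 8.269775
  f(mid) > 0, so root is in [7.000000, 7.062500]

Step 5: midpoint = (7.000000 + 7.062500)/2 = 7.031250
  f(7.031250) = 3.614288
  f(mid) > 0, so root is in [7.000000, 7.031250]

midpoint = 7.031250


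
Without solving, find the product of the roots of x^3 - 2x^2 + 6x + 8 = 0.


By Vieta's formulas for x^3 + bx^2 + cx + d = 0:
  r1 + r2 + r3 = -b/a = 2
  r1*r2 + r1*r3 + r2*r3 = c/a = 6
  r1*r2*r3 = -d/a = -8


Product = -8


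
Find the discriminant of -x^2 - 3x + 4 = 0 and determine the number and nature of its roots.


For ax^2 + bx + c = 0, discriminant D = b^2 - 4ac
Here a = -1, b = -3, c = 4
D = (-3)^2 - 4(-1)(4) = 9 + 16 = 25

D = 25 > 0 and is a perfect square (sqrt = 5)
The equation has 2 distinct real rational roots.

Discriminant = 25, 2 distinct real rational roots


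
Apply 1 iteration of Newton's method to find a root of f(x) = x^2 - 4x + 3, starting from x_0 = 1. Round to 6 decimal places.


Newton's method: x_(n+1) = x_n - f(x_n)/f'(x_n)
f(x) = x^2 - 4x + 3
f'(x) = 2x - 4

Iteration 1:
  f(1.000000) = 0.000000
  f'(1.000000) = -2.000000
  x_1 = 1.000000 - (0.000000)/(-2.000000) = 1.000000

x_1 = 1.000000


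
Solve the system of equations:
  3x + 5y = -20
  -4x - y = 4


Using Cramer's rule:
Determinant D = (3)(-1) - (-4)(5) = -3 + 20 = 17
Dx = (-20)(-1) - (4)(5) = 20 - 20 = 0
Dy = (3)(4) - (-4)(-20) = 12 - 80 = -68
x = Dx/D = 0/17 = 0
y = Dy/D = -68/17 = -4

x = 0, y = -4


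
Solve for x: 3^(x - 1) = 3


Express both sides with the same base.
3 = 3^1
Since the bases match, equate exponents: x - 1 = 1
So x = 1 - (-1) = 2

x = 2


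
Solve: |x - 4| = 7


An absolute value equation |expr| = 7 gives two cases:
Case 1: x - 4 = 7
  x = 11, so x = 11
Case 2: x - 4 = -7
  x = -3, so x = -3

x = -3, x = 11


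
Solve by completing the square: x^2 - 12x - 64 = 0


Start: x^2 - 12x - 64 = 0
Move constant: x^2 - 12x = 64
Half of -12 is -6, squared is 36
Add 36 to both sides: x^2 - 12x + 36 = 100
(x - 6)^2 = 100
x - 6 = ±10
x = 6 + 10 = 16 or x = 6 - 10 = -4

x = -4, x = 16


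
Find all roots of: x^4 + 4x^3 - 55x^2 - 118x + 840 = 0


Let p(x) = x^4 + 4x^3 - 55x^2 - 118x + 840. By the rational root theorem (leading coefficient 1), any rational root is an integer divisor of 840: try ±1, ±2, ... in turn.
Test x = 1: value = 672 ≠ 0.
Test x = -1: value = 900 ≠ 0.
Test x = 2: value = 432 ≠ 0.
Test x = -2: value = 840 ≠ 0.
Test x = 3: value = 180 ≠ 0.
Test x = -3: value = 672 ≠ 0.
Test x = 4: value = 0 ✓, so (x - 4) is a factor.
Synthetic division by (x - 4): bring down 1; 1(4) + 4 = 8; 8(4) - 55 = -23; (-23)(4) - 118 = -210; (-210)(4) + 840 = 0 → quotient x^3 + 8x^2 - 23x - 210, remainder 0.
Continue with the quotient x^3 + 8x^2 - 23x - 210 (candidates must divide 210).
Test x = 5: value = 0 ✓, so (x - 5) is a factor.
Synthetic division by (x - 5): bring down 1; 1(5) + 8 = 13; 13(5) - 23 = 42; 42(5) - 210 = 0 → quotient x^2 + 13x + 42, remainder 0.
Solve the quadratic x^2 + 13x + 42 = 0: discriminant = 13^2 - 4(1)(42) = 169 - 168 = 1.
sqrt(1) = 1, so x = (-13 ± 1)/2: x = -6 or x = -7.
Collecting all roots found:

x = -7, x = -6, x = 4, x = 5


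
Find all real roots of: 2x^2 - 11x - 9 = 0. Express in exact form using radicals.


Using the quadratic formula: x = (-b ± sqrt(b^2 - 4ac)) / (2a)
Here a = 2, b = -11, c = -9
Discriminant = b^2 - 4ac = (-11)^2 - 4(2)(-9) = 121 + 72 = 193
Since discriminant = 193 > 0, there are two real roots.
x = (11 ± sqrt(193)) / 4
Numerically: x ≈ 6.2231 or x ≈ -0.7231

x = (11 + sqrt(193)) / 4 or x = (11 - sqrt(193)) / 4


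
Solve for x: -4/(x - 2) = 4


Multiply both sides by (x - 2): -4 = 4(x - 2)
Distribute: -4 = 4x - 8
4x = -4 + 8 = 4
x = 1

x = 1


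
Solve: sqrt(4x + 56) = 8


Square both sides: 4x + 56 = 8^2 = 64
4x = 64 - 56 = 8
x = 2
Check: sqrt(4*2 + 56) = sqrt(64) = 8 ✓

x = 2


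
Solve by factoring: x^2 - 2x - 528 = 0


We need two numbers that multiply to -528 and add to -2.
Those numbers are -24 and 22 (since (-24) * 22 = -528 and (-24) + 22 = -2).
So x^2 - 2x - 528 = (x - 24)(x + 22) = 0
Setting each factor to zero: x = 24 or x = -22

x = -22, x = 24


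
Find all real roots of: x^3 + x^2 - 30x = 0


The constant term is 0, so x = 0 is a root. Factor out x:
  x(x^2 + x - 30) = 0
Solve the quadratic x^2 + x - 30 = 0: discriminant = 1^2 - 4(1)(-30) = 1 + 120 = 121.
sqrt(121) = 11, so x = (-1 ± 11)/2: x = 5 or x = -6.

x = -6, x = 0, x = 5


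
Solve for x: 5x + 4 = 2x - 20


Starting with: 5x + 4 = 2x - 20
Move all x terms to left: (5 - 2)x = -20 - 4
Simplify: 3x = -24
Divide both sides by 3: x = -8

x = -8


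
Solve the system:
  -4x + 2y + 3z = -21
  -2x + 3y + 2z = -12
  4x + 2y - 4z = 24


Using Cramer's rule. Expand each determinant along the first row.
D  = (-4)*[3*(-4) - 2*2] - 2*[(-2)*(-4) - 2*4] + 3*[(-2)*2 - 3*4]
  = (-4)*(-16) - 2*(0) + 3*(-16) = 16
Dx = (-21)*[3*(-4) - 2*2] - 2*[(-12)*(-4) - 2*24] + 3*[(-12)*2 - 3*24]
  = (-21)*(-16) - 2*(0) + 3*(-96) = 48
Dy = (-4)*[(-12)*(-4) - 2*24] - (-21)*[(-2)*(-4) - 2*4] + 3*[(-2)*24 - (-12)*4]
  = (-4)*(0) - (-21)*(0) + 3*(0) = 0
Dz = (-4)*[3*24 - (-12)*2] - 2*[(-2)*24 - (-12)*4] + (-21)*[(-2)*2 - 3*4]
  = (-4)*(96) - 2*(0) + (-21)*(-16) = -48
x = Dx/D = 48/16 = 3, y = Dy/D = 0/16 = 0, z = Dz/D = -48/16 = -3
Check eq1: (-4)(3) + (2)(0) + (3)(-3) = -21 = -21 ✓
Check eq2: (-2)(3) + (3)(0) + (2)(-3) = -12 = -12 ✓
Check eq3: (4)(3) + (2)(0) + (-4)(-3) = 24 = 24 ✓

x = 3, y = 0, z = -3


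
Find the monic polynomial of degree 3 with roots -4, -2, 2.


A monic polynomial with roots -4, -2, 2 is:
p(x) = (x + 4)(x + 2)(x - 2)
After multiplying by (x + 4): x + 4
After multiplying by (x + 2): x^2 + 6x + 8
After multiplying by (x - 2): x^3 + 4x^2 - 4x - 16

x^3 + 4x^2 - 4x - 16


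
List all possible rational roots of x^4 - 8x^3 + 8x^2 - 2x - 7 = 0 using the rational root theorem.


Rational root theorem: possible roots are ±p/q where:
  p divides the constant term (-7): p ∈ {1, 7}
  q divides the leading coefficient (1): q ∈ {1}

All possible rational roots: -7, -1, 1, 7

-7, -1, 1, 7


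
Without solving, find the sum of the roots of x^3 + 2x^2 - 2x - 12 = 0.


By Vieta's formulas for x^3 + bx^2 + cx + d = 0:
  r1 + r2 + r3 = -b/a = -2
  r1*r2 + r1*r3 + r2*r3 = c/a = -2
  r1*r2*r3 = -d/a = 12


Sum = -2


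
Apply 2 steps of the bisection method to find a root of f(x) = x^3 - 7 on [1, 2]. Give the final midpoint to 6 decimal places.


f(x) = x^3 - 7
f(1) = -6 < 0
f(2) = 1 > 0

Step 1: midpoint = (1.000000 + 2.000000)/2 = 1.500000
  f(1.500000) = -3.625000
  f(mid) < 0, so root is in [1.500000, 2.000000]

Step 2: midpoint = (1.500000 + 2.000000)/2 = 1.750000
  f(1.750000) = -1.640625
  f(mid) < 0, so root is in [1.750000, 2.000000]

midpoint = 1.750000


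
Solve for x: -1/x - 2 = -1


Subtract -2 from both sides: -1/x = 1
Multiply both sides by x: -1 = 1 * x
Divide by 1: x = -1

x = -1


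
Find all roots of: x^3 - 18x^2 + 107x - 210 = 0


Let p(x) = x^3 - 18x^2 + 107x - 210. By the rational root theorem (leading coefficient 1), any rational root is an integer divisor of 210: try ±1, ±2, ... in turn.
Test x = 1: value = -120 ≠ 0.
Test x = -1: value = -336 ≠ 0.
Test x = 2: value = -60 ≠ 0.
Test x = -2: value = -504 ≠ 0.
Test x = 3: value = -24 ≠ 0.
Test x = -3: value = -720 ≠ 0.
Test x = 5: value = 0 ✓, so (x - 5) is a factor.
Synthetic division by (x - 5): bring down 1; 1(5) - 18 = -13; (-13)(5) + 107 = 42; 42(5) - 210 = 0 → quotient x^2 - 13x + 42, remainder 0.
Solve the quadratic x^2 - 13x + 42 = 0: discriminant = (-13)^2 - 4(1)(42) = 169 - 168 = 1.
sqrt(1) = 1, so x = (13 ± 1)/2: x = 7 or x = 6.
Collecting all roots found:

x = 5, x = 6, x = 7


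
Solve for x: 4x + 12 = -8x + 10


Starting with: 4x + 12 = -8x + 10
Move all x terms to left: (4 + 8)x = 10 - 12
Simplify: 12x = -2
Divide both sides by 12: x = -1/6

x = -1/6


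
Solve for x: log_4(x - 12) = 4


Convert to exponential form: x - 12 = 4^4 = 256
x = 256 + 12 = 268
Check: log_4(268 - 12) = log_4(256) = log_4(256) = 4 ✓

x = 268


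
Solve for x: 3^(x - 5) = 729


Express both sides with the same base.
729 = 3^6
Since the bases match, equate exponents: x - 5 = 6
So x = 6 - (-5) = 11

x = 11


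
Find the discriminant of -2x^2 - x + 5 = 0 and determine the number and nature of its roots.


For ax^2 + bx + c = 0, discriminant D = b^2 - 4ac
Here a = -2, b = -1, c = 5
D = (-1)^2 - 4(-2)(5) = 1 + 40 = 41

D = 41 > 0 but not a perfect square
The equation has 2 distinct real irrational roots.

Discriminant = 41, 2 distinct real irrational roots


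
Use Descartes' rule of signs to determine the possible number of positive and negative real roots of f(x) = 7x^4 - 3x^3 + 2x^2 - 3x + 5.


Descartes' rule of signs:

For positive roots, count sign changes in f(x) = 7x^4 - 3x^3 + 2x^2 - 3x + 5:
Signs of coefficients: +, -, +, -, +
Number of sign changes: 4
Possible positive real roots: 4, 2, 0

For negative roots, examine f(-x) = 7x^4 + 3x^3 + 2x^2 + 3x + 5:
Signs of coefficients: +, +, +, +, +
Number of sign changes: 0
Possible negative real roots: 0

Positive roots: 4 or 2 or 0; Negative roots: 0


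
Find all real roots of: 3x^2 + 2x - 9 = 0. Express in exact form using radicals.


Using the quadratic formula: x = (-b ± sqrt(b^2 - 4ac)) / (2a)
Here a = 3, b = 2, c = -9
Discriminant = b^2 - 4ac = 2^2 - 4(3)(-9) = 4 + 108 = 112
Since discriminant = 112 > 0, there are two real roots.
x = (-2 ± 4*sqrt(7)) / 6
Simplifying: x = (-1 ± 2*sqrt(7)) / 3
Numerically: x ≈ 1.4305 or x ≈ -2.0972

x = (-1 + 2*sqrt(7)) / 3 or x = (-1 - 2*sqrt(7)) / 3


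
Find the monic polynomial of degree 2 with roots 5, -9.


A monic polynomial with roots 5, -9 is:
p(x) = (x - 5)(x + 9)
After multiplying by (x - 5): x - 5
After multiplying by (x + 9): x^2 + 4x - 45

x^2 + 4x - 45


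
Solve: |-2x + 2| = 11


An absolute value equation |expr| = 11 gives two cases:
Case 1: -2x + 2 = 11
  -2x = 9, so x = -9/2
Case 2: -2x + 2 = -11
  -2x = -13, so x = 13/2

x = -9/2, x = 13/2


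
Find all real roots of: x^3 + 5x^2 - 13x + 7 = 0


Let p(x) = x^3 + 5x^2 - 13x + 7. By the rational root theorem (leading coefficient 1), any rational root is an integer divisor of 7: try ±1, ±2, ... in turn.
Test x = 1: value = 0 ✓, so (x - 1) is a factor.
Synthetic division by (x - 1): bring down 1; 1(1) + 5 = 6; 6(1) - 13 = -7; (-7)(1) + 7 = 0 → quotient x^2 + 6x - 7, remainder 0.
Solve the quadratic x^2 + 6x - 7 = 0: discriminant = 6^2 - 4(1)(-7) = 36 + 28 = 64.
sqrt(64) = 8, so x = (-6 ± 8)/2: x = 1 or x = -7.

x = -7, x = 1 (multiplicity 2)


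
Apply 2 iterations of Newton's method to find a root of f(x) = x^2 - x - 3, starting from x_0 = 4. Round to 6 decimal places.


Newton's method: x_(n+1) = x_n - f(x_n)/f'(x_n)
f(x) = x^2 - x - 3
f'(x) = 2x - 1

Iteration 1:
  f(4.000000) = 9.000000
  f'(4.000000) = 7.000000
  x_1 = 4.000000 - (9.000000)/(7.000000) = 2.714286

Iteration 2:
  f(2.714286) = 1.653061
  f'(2.714286) = 4.428571
  x_2 = 2.714286 - (1.653061)/(4.428571) = 2.341014

x_2 = 2.341014


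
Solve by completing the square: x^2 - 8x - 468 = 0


Start: x^2 - 8x - 468 = 0
Move constant: x^2 - 8x = 468
Half of -8 is -4, squared is 16
Add 16 to both sides: x^2 - 8x + 16 = 484
(x - 4)^2 = 484
x - 4 = ±22
x = 4 + 22 = 26 or x = 4 - 22 = -18

x = -18, x = 26


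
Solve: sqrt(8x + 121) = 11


Square both sides: 8x + 121 = 11^2 = 121
8x = 121 - 121 = 0
x = 0
Check: sqrt(8*0 + 121) = sqrt(121) = 11 ✓

x = 0


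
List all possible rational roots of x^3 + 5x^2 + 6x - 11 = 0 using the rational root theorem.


Rational root theorem: possible roots are ±p/q where:
  p divides the constant term (-11): p ∈ {1, 11}
  q divides the leading coefficient (1): q ∈ {1}

All possible rational roots: -11, -1, 1, 11

-11, -1, 1, 11


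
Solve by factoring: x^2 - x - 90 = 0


We need two numbers that multiply to -90 and add to -1.
Those numbers are -10 and 9 (since (-10) * 9 = -90 and (-10) + 9 = -1).
So x^2 - x - 90 = (x - 10)(x + 9) = 0
Setting each factor to zero: x = 10 or x = -9

x = -9, x = 10


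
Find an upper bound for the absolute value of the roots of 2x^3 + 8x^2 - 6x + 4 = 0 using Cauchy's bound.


Cauchy's bound: all roots r satisfy |r| <= 1 + max(|a_i/a_n|) for i = 0,...,n-1
where a_n is the leading coefficient.

Coefficients: [2, 8, -6, 4]
Leading coefficient a_n = 2
Ratios |a_i/a_n|: 4, 3, 2
Maximum ratio: 4
Cauchy's bound: |r| <= 1 + 4 = 5

Upper bound = 5


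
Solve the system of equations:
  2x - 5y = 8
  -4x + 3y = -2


Using Cramer's rule:
Determinant D = (2)(3) - (-4)(-5) = 6 - 20 = -14
Dx = (8)(3) - (-2)(-5) = 24 - 10 = 14
Dy = (2)(-2) - (-4)(8) = -4 + 32 = 28
x = Dx/D = 14/-14 = -1
y = Dy/D = 28/-14 = -2

x = -1, y = -2


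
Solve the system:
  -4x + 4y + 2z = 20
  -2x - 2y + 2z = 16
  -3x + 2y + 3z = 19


Using Cramer's rule. Expand each determinant along the first row.
D  = (-4)*[(-2)*3 - 2*2] - 4*[(-2)*3 - 2*(-3)] + 2*[(-2)*2 - (-2)*(-3)]
  = (-4)*(-10) - 4*(0) + 2*(-10) = 20
Dx = 20*[(-2)*3 - 2*2] - 4*[16*3 - 2*19] + 2*[16*2 - (-2)*19]
  = 20*(-10) - 4*(10) + 2*(70) = -100
Dy = (-4)*[16*3 - 2*19] - 20*[(-2)*3 - 2*(-3)] + 2*[(-2)*19 - 16*(-3)]
  = (-4)*(10) - 20*(0) + 2*(10) = -20
Dz = (-4)*[(-2)*19 - 16*2] - 4*[(-2)*19 - 16*(-3)] + 20*[(-2)*2 - (-2)*(-3)]
  = (-4)*(-70) - 4*(10) + 20*(-10) = 40
x = Dx/D = -100/20 = -5, y = Dy/D = -20/20 = -1, z = Dz/D = 40/20 = 2
Check eq1: (-4)(-5) + (4)(-1) + (2)(2) = 20 = 20 ✓
Check eq2: (-2)(-5) + (-2)(-1) + (2)(2) = 16 = 16 ✓
Check eq3: (-3)(-5) + (2)(-1) + (3)(2) = 19 = 19 ✓

x = -5, y = -1, z = 2


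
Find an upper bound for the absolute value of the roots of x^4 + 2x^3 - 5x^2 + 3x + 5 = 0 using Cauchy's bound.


Cauchy's bound: all roots r satisfy |r| <= 1 + max(|a_i/a_n|) for i = 0,...,n-1
where a_n is the leading coefficient.

Coefficients: [1, 2, -5, 3, 5]
Leading coefficient a_n = 1
Ratios |a_i/a_n|: 2, 5, 3, 5
Maximum ratio: 5
Cauchy's bound: |r| <= 1 + 5 = 6

Upper bound = 6


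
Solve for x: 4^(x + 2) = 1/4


Express both sides with the same base.
1/4 = 4^(-1)
Since the bases match, equate exponents: x + 2 = -1
So x = -1 - (2) = -3

x = -3


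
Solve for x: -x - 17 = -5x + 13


Starting with: -x - 17 = -5x + 13
Move all x terms to left: (-1 + 5)x = 13 + 17
Simplify: 4x = 30
Divide both sides by 4: x = 15/2

x = 15/2


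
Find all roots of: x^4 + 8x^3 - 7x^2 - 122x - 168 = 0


Let p(x) = x^4 + 8x^3 - 7x^2 - 122x - 168. By the rational root theorem (leading coefficient 1), any rational root is an integer divisor of 168: try ±1, ±2, ... in turn.
Test x = 1: value = -288 ≠ 0.
Test x = -1: value = -60 ≠ 0.
Test x = 2: value = -360 ≠ 0.
Test x = -2: value = 0 ✓, so (x + 2) is a factor.
Synthetic division by (x + 2): bring down 1; 1(-2) + 8 = 6; 6(-2) - 7 = -19; (-19)(-2) - 122 = -84; (-84)(-2) - 168 = 0 → quotient x^3 + 6x^2 - 19x - 84, remainder 0.
Continue with the quotient x^3 + 6x^2 - 19x - 84 (candidates must divide 84; re-test x = -2 first in case it repeats).
Test x = -2: value = -30 ≠ 0.
Test x = 3: value = -60 ≠ 0.
Test x = -3: value = 0 ✓, so (x + 3) is a factor.
Synthetic division by (x + 3): bring down 1; 1(-3) + 6 = 3; 3(-3) - 19 = -28; (-28)(-3) - 84 = 0 → quotient x^2 + 3x - 28, remainder 0.
Solve the quadratic x^2 + 3x - 28 = 0: discriminant = 3^2 - 4(1)(-28) = 9 + 112 = 121.
sqrt(121) = 11, so x = (-3 ± 11)/2: x = 4 or x = -7.
Collecting all roots found:

x = -7, x = -3, x = -2, x = 4


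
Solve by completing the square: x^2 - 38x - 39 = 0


Start: x^2 - 38x - 39 = 0
Move constant: x^2 - 38x = 39
Half of -38 is -19, squared is 361
Add 361 to both sides: x^2 - 38x + 361 = 400
(x - 19)^2 = 400
x - 19 = ±20
x = 19 + 20 = 39 or x = 19 - 20 = -1

x = -1, x = 39


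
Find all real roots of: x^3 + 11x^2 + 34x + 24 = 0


Let p(x) = x^3 + 11x^2 + 34x + 24. By the rational root theorem (leading coefficient 1), any rational root is an integer divisor of 24: try ±1, ±2, ... in turn.
Test x = 1: value = 70 ≠ 0.
Test x = -1: value = 0 ✓, so (x + 1) is a factor.
Synthetic division by (x + 1): bring down 1; 1(-1) + 11 = 10; 10(-1) + 34 = 24; 24(-1) + 24 = 0 → quotient x^2 + 10x + 24, remainder 0.
Solve the quadratic x^2 + 10x + 24 = 0: discriminant = 10^2 - 4(1)(24) = 100 - 96 = 4.
sqrt(4) = 2, so x = (-10 ± 2)/2: x = -4 or x = -6.

x = -6, x = -4, x = -1


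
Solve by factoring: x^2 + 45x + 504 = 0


We need two numbers that multiply to 504 and add to 45.
Those numbers are 21 and 24 (since 21 * 24 = 504 and 21 + 24 = 45).
So x^2 + 45x + 504 = (x + 21)(x + 24) = 0
Setting each factor to zero: x = -21 or x = -24

x = -24, x = -21


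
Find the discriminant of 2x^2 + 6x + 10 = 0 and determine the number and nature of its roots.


For ax^2 + bx + c = 0, discriminant D = b^2 - 4ac
Here a = 2, b = 6, c = 10
D = (6)^2 - 4(2)(10) = 36 - 80 = -44

D = -44 < 0
The equation has no real roots (2 complex conjugate roots).

Discriminant = -44, no real roots (2 complex conjugate roots)


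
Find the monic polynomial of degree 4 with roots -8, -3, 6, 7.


A monic polynomial with roots -8, -3, 6, 7 is:
p(x) = (x + 8)(x + 3)(x - 6)(x - 7)
After multiplying by (x + 8): x + 8
After multiplying by (x + 3): x^2 + 11x + 24
After multiplying by (x - 6): x^3 + 5x^2 - 42x - 144
After multiplying by (x - 7): x^4 - 2x^3 - 77x^2 + 150x + 1008

x^4 - 2x^3 - 77x^2 + 150x + 1008


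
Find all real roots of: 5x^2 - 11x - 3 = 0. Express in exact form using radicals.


Using the quadratic formula: x = (-b ± sqrt(b^2 - 4ac)) / (2a)
Here a = 5, b = -11, c = -3
Discriminant = b^2 - 4ac = (-11)^2 - 4(5)(-3) = 121 + 60 = 181
Since discriminant = 181 > 0, there are two real roots.
x = (11 ± sqrt(181)) / 10
Numerically: x ≈ 2.4454 or x ≈ -0.2454

x = (11 + sqrt(181)) / 10 or x = (11 - sqrt(181)) / 10


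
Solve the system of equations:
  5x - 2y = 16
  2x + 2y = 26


Using Cramer's rule:
Determinant D = (5)(2) - (2)(-2) = 10 + 4 = 14
Dx = (16)(2) - (26)(-2) = 32 + 52 = 84
Dy = (5)(26) - (2)(16) = 130 - 32 = 98
x = Dx/D = 84/14 = 6
y = Dy/D = 98/14 = 7

x = 6, y = 7


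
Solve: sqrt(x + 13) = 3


Square both sides: x + 13 = 3^2 = 9
x = 9 - 13 = -4
x = -4
Check: sqrt(1*(-4) + 13) = sqrt(9) = 3 ✓

x = -4


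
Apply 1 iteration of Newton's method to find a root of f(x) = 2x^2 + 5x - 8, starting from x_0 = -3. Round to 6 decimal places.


Newton's method: x_(n+1) = x_n - f(x_n)/f'(x_n)
f(x) = 2x^2 + 5x - 8
f'(x) = 4x + 5

Iteration 1:
  f(-3.000000) = -5.000000
  f'(-3.000000) = -7.000000
  x_1 = -3.000000 - (-5.000000)/(-7.000000) = -3.714286

x_1 = -3.714286


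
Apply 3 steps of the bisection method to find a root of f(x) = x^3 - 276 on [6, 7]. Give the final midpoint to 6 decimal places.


f(x) = x^3 - 276
f(6) = -60 < 0
f(7) = 67 > 0

Step 1: midpoint = (6.000000 + 7.000000)/2 = 6.500000
  f(6.500000) = -1.375000
  f(mid) < 0, so root is in [6.500000, 7.000000]

Step 2: midpoint = (6.500000 + 7.000000)/2 = 6.750000
  f(6.750000) = 31.546875
  f(mid) > 0, so root is in [6.500000, 6.750000]

Step 3: midpoint = (6.500000 + 6.750000)/2 = 6.625000
  f(6.625000) = 14.775391
  f(mid) > 0, so root is in [6.500000, 6.625000]

midpoint = 6.625000


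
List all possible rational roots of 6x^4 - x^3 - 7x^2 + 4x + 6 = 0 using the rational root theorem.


Rational root theorem: possible roots are ±p/q where:
  p divides the constant term (6): p ∈ {1, 2, 3, 6}
  q divides the leading coefficient (6): q ∈ {1, 2, 3, 6}

All possible rational roots: -6, -3, -2, -3/2, -1, -2/3, -1/2, -1/3, -1/6, 1/6, 1/3, 1/2, 2/3, 1, 3/2, 2, 3, 6

-6, -3, -2, -3/2, -1, -2/3, -1/2, -1/3, -1/6, 1/6, 1/3, 1/2, 2/3, 1, 3/2, 2, 3, 6


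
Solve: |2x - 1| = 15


An absolute value equation |expr| = 15 gives two cases:
Case 1: 2x - 1 = 15
  2x = 16, so x = 8
Case 2: 2x - 1 = -15
  2x = -14, so x = -7

x = -7, x = 8


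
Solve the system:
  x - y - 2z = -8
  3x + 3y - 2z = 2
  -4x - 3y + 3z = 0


Using Cramer's rule. Expand each determinant along the first row.
D  = 1*[3*3 - (-2)*(-3)] - (-1)*[3*3 - (-2)*(-4)] + (-2)*[3*(-3) - 3*(-4)]
  = 1*(3) - (-1)*(1) + (-2)*(3) = -2
Dx = (-8)*[3*3 - (-2)*(-3)] - (-1)*[2*3 - (-2)*0] + (-2)*[2*(-3) - 3*0]
  = (-8)*(3) - (-1)*(6) + (-2)*(-6) = -6
Dy = 1*[2*3 - (-2)*0] - (-8)*[3*3 - (-2)*(-4)] + (-2)*[3*0 - 2*(-4)]
  = 1*(6) - (-8)*(1) + (-2)*(8) = -2
Dz = 1*[3*0 - 2*(-3)] - (-1)*[3*0 - 2*(-4)] + (-8)*[3*(-3) - 3*(-4)]
  = 1*(6) - (-1)*(8) + (-8)*(3) = -10
x = Dx/D = -6/-2 = 3, y = Dy/D = -2/-2 = 1, z = Dz/D = -10/-2 = 5
Check eq1: (1)(3) + (-1)(1) + (-2)(5) = -8 = -8 ✓
Check eq2: (3)(3) + (3)(1) + (-2)(5) = 2 = 2 ✓
Check eq3: (-4)(3) + (-3)(1) + (3)(5) = 0 = 0 ✓

x = 3, y = 1, z = 5


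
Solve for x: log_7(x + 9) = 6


Convert to exponential form: x + 9 = 7^6 = 117649
x = 117649 - 9 = 117640
Check: log_7(117640 + 9) = log_7(117649) = log_7(117649) = 6 ✓

x = 117640


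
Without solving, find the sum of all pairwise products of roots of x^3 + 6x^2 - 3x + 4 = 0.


By Vieta's formulas for x^3 + bx^2 + cx + d = 0:
  r1 + r2 + r3 = -b/a = -6
  r1*r2 + r1*r3 + r2*r3 = c/a = -3
  r1*r2*r3 = -d/a = -4


Sum of pairwise products = -3


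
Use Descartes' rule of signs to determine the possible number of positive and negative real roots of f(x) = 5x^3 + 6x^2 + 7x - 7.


Descartes' rule of signs:

For positive roots, count sign changes in f(x) = 5x^3 + 6x^2 + 7x - 7:
Signs of coefficients: +, +, +, -
Number of sign changes: 1
Possible positive real roots: 1

For negative roots, examine f(-x) = -5x^3 + 6x^2 - 7x - 7:
Signs of coefficients: -, +, -, -
Number of sign changes: 2
Possible negative real roots: 2, 0

Positive roots: 1; Negative roots: 2 or 0


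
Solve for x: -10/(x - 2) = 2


Multiply both sides by (x - 2): -10 = 2(x - 2)
Distribute: -10 = 2x - 4
2x = -10 + 4 = -6
x = -3

x = -3


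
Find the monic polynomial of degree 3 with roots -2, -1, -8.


A monic polynomial with roots -2, -1, -8 is:
p(x) = (x + 2)(x + 1)(x + 8)
After multiplying by (x + 2): x + 2
After multiplying by (x + 1): x^2 + 3x + 2
After multiplying by (x + 8): x^3 + 11x^2 + 26x + 16

x^3 + 11x^2 + 26x + 16


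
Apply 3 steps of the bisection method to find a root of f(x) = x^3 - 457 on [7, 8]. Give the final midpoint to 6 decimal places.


f(x) = x^3 - 457
f(7) = -114 < 0
f(8) = 55 > 0

Step 1: midpoint = (7.000000 + 8.000000)/2 = 7.500000
  f(7.500000) = -35.125000
  f(mid) < 0, so root is in [7.500000, 8.000000]

Step 2: midpoint = (7.500000 + 8.000000)/2 = 7.750000
  f(7.750000) = 8.484375
  f(mid) > 0, so root is in [7.500000, 7.750000]

Step 3: midpoint = (7.500000 + 7.750000)/2 = 7.625000
  f(7.625000) = -13.677734
  f(mid) < 0, so root is in [7.625000, 7.750000]

midpoint = 7.625000


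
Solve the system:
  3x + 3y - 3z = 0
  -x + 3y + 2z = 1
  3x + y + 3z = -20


Using Cramer's rule. Expand each determinant along the first row.
D  = 3*[3*3 - 2*1] - 3*[(-1)*3 - 2*3] + (-3)*[(-1)*1 - 3*3]
  = 3*(7) - 3*(-9) + (-3)*(-10) = 78
Dx = 0*[3*3 - 2*1] - 3*[1*3 - 2*(-20)] + (-3)*[1*1 - 3*(-20)]
  = 0*(7) - 3*(43) + (-3)*(61) = -312
Dy = 3*[1*3 - 2*(-20)] - 0*[(-1)*3 - 2*3] + (-3)*[(-1)*(-20) - 1*3]
  = 3*(43) - 0*(-9) + (-3)*(17) = 78
Dz = 3*[3*(-20) - 1*1] - 3*[(-1)*(-20) - 1*3] + 0*[(-1)*1 - 3*3]
  = 3*(-61) - 3*(17) + 0*(-10) = -234
x = Dx/D = -312/78 = -4, y = Dy/D = 78/78 = 1, z = Dz/D = -234/78 = -3
Check eq1: (3)(-4) + (3)(1) + (-3)(-3) = 0 = 0 ✓
Check eq2: (-1)(-4) + (3)(1) + (2)(-3) = 1 = 1 ✓
Check eq3: (3)(-4) + (1)(1) + (3)(-3) = -20 = -20 ✓

x = -4, y = 1, z = -3


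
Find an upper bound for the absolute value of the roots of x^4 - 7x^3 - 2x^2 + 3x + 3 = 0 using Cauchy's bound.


Cauchy's bound: all roots r satisfy |r| <= 1 + max(|a_i/a_n|) for i = 0,...,n-1
where a_n is the leading coefficient.

Coefficients: [1, -7, -2, 3, 3]
Leading coefficient a_n = 1
Ratios |a_i/a_n|: 7, 2, 3, 3
Maximum ratio: 7
Cauchy's bound: |r| <= 1 + 7 = 8

Upper bound = 8


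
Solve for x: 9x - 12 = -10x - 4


Starting with: 9x - 12 = -10x - 4
Move all x terms to left: (9 + 10)x = -4 + 12
Simplify: 19x = 8
Divide both sides by 19: x = 8/19

x = 8/19


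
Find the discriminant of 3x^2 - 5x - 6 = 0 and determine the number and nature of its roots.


For ax^2 + bx + c = 0, discriminant D = b^2 - 4ac
Here a = 3, b = -5, c = -6
D = (-5)^2 - 4(3)(-6) = 25 + 72 = 97

D = 97 > 0 but not a perfect square
The equation has 2 distinct real irrational roots.

Discriminant = 97, 2 distinct real irrational roots


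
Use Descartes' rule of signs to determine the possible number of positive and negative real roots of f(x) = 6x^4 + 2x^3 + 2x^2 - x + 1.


Descartes' rule of signs:

For positive roots, count sign changes in f(x) = 6x^4 + 2x^3 + 2x^2 - x + 1:
Signs of coefficients: +, +, +, -, +
Number of sign changes: 2
Possible positive real roots: 2, 0

For negative roots, examine f(-x) = 6x^4 - 2x^3 + 2x^2 + x + 1:
Signs of coefficients: +, -, +, +, +
Number of sign changes: 2
Possible negative real roots: 2, 0

Positive roots: 2 or 0; Negative roots: 2 or 0


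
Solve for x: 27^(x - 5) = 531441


Express both sides with the same base.
531441 = 27^4
Since the bases match, equate exponents: x - 5 = 4
So x = 4 - (-5) = 9

x = 9


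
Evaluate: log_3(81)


We need the exponent such that 3^? = 81
3^4 = 81
Therefore log_3(81) = 4

4


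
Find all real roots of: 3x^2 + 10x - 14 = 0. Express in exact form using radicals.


Using the quadratic formula: x = (-b ± sqrt(b^2 - 4ac)) / (2a)
Here a = 3, b = 10, c = -14
Discriminant = b^2 - 4ac = 10^2 - 4(3)(-14) = 100 + 168 = 268
Since discriminant = 268 > 0, there are two real roots.
x = (-10 ± 2*sqrt(67)) / 6
Simplifying: x = (-5 ± sqrt(67)) / 3
Numerically: x ≈ 1.0618 or x ≈ -4.3951

x = (-5 + sqrt(67)) / 3 or x = (-5 - sqrt(67)) / 3


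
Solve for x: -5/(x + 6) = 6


Multiply both sides by (x + 6): -5 = 6(x + 6)
Distribute: -5 = 6x + 36
6x = -5 - 36 = -41
x = -41/6

x = -41/6


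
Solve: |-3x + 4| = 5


An absolute value equation |expr| = 5 gives two cases:
Case 1: -3x + 4 = 5
  -3x = 1, so x = -1/3
Case 2: -3x + 4 = -5
  -3x = -9, so x = 3

x = -1/3, x = 3


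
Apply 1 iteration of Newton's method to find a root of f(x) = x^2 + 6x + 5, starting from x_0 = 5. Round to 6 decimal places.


Newton's method: x_(n+1) = x_n - f(x_n)/f'(x_n)
f(x) = x^2 + 6x + 5
f'(x) = 2x + 6

Iteration 1:
  f(5.000000) = 60.000000
  f'(5.000000) = 16.000000
  x_1 = 5.000000 - (60.000000)/(16.000000) = 1.250000

x_1 = 1.250000


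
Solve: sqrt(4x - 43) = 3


Square both sides: 4x - 43 = 3^2 = 9
4x = 9 + 43 = 52
x = 13
Check: sqrt(4*13 - 43) = sqrt(9) = 3 ✓

x = 13
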